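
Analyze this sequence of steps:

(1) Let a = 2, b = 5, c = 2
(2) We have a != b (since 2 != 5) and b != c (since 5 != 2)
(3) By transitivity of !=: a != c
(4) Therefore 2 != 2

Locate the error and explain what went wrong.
Step 3: By transitivity of !=: a != c

Step 3 incorrectly applies transitivity to the '!=' relation. Transitivity states: if a R b and b R c, then a R c. However, '!=' is not transitive. Counterexample: 2 != 5 and 5 != 2, but 2 = 2 (both equal 2). Transitivity holds for relations like <, <=, =, but not for !=.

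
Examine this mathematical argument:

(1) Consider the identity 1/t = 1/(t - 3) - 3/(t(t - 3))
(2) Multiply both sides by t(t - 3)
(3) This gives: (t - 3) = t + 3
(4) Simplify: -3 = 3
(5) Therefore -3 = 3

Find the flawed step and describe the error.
Step 3: This gives: (t - 3) = t + 3

Step 3 makes a sign error when clearing denominators. Multiplying -3/(t(t - 3)) by t(t - 3) gives -3, not +3. The correct result is (t - 3) = t - 3, which is trivially true, not (t - 3) = t + 3. (Step 1 is a valid identity: 1/(t - 3) - 3/(t(t - 3)) = (t - 3)/(t(t - 3)) = 1/t.)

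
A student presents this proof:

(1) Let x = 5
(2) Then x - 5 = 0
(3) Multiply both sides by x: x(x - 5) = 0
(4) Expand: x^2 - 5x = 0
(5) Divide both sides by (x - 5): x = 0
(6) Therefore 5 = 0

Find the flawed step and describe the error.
Step 5: Divide both sides by (x - 5): x = 0

Step 5 divides both sides by (x - 5). However, since x = 5, we have (x - 5) = 0. Division by zero is undefined, making this step invalid.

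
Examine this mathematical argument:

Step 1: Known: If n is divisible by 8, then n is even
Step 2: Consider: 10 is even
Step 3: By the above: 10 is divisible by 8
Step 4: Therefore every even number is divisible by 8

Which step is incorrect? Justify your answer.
Step 3: By the above: 10 is divisible by 8

Step 3 commits the fallacy of affirming the consequent. The known fact 'divisible by 8 → even' does NOT imply 'even → divisible by 8'. That would be the converse, which is false. For example, 10 is even but 10 ÷ 8 = 1.25, which is not an integer.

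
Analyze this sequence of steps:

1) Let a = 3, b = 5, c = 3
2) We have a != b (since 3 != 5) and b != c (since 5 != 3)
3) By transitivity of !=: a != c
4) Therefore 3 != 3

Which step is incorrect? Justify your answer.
Step 3: By transitivity of !=: a != c

Step 3 incorrectly applies transitivity to the '!=' relation. Transitivity states: if a R b and b R c, then a R c. However, '!=' is not transitive. Counterexample: 3 != 5 and 5 != 3, but 3 = 3 (both equal 3). Transitivity holds for relations like <, <=, =, but not for !=.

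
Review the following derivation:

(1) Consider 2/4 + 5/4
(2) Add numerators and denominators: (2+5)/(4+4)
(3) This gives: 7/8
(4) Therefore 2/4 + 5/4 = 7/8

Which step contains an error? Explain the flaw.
Step 2: Add numerators and denominators: (2+5)/(4+4)

Step 2 incorrectly adds fractions by separately adding numerators and denominators. This is wrong. The correct method requires a common denominator: 2/4 + 5/4 = (2×4 + 5×4)/(4×4) = 28/16 = 7/4. The method used gives 7/8, which is different.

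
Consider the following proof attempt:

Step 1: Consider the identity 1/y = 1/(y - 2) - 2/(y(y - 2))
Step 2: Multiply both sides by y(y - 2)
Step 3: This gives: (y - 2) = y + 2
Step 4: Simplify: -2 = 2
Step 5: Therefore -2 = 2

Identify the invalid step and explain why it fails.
Step 3: This gives: (y - 2) = y + 2

Step 3 makes a sign error when clearing denominators. Multiplying -2/(y(y - 2)) by y(y - 2) gives -2, not +2. The correct result is (y - 2) = y - 2, which is trivially true, not (y - 2) = y + 2. (Step 1 is a valid identity: 1/(y - 2) - 2/(y(y - 2)) = (y - 2)/(y(y - 2)) = 1/y.)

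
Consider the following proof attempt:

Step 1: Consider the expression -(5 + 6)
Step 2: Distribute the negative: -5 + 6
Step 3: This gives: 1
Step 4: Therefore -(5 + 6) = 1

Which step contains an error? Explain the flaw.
Step 2: Distribute the negative: -5 + 6

Step 2 incorrectly distributes the negative sign. The correct distribution is -(5 + 6) = -5 - 6 = -11. The negative must be applied to both terms, not just the first. The error treats -(5 + 6) as -5 + 6, which equals 1 instead of -11.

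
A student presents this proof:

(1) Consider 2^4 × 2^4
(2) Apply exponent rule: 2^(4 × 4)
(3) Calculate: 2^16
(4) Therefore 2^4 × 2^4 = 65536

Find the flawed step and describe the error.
Step 2: Apply exponent rule: 2^(4 × 4)

Step 2 incorrectly states that a^b × a^c = a^(b×c). The correct rule is a^b × a^c = a^(b+c). The actual value is 2^4 × 2^4 = 2^8 = 256, not 2^16 = 65536.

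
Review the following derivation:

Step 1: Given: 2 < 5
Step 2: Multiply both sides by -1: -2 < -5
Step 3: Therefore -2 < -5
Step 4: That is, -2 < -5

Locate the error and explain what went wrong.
Step 2: Multiply both sides by -1: -2 < -5

Step 2 multiplies both sides by -1 but fails to reverse the inequality sign. When multiplying (or dividing) an inequality by a negative number, the direction must be reversed. Since 2 < 5, we should get -2 > -5, i.e., -2 > -5.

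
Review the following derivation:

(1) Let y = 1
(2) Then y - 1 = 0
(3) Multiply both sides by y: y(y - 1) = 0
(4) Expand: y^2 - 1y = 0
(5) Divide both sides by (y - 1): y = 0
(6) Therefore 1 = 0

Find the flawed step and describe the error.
Step 5: Divide both sides by (y - 1): y = 0

Step 5 divides both sides by (y - 1). However, since y = 1, we have (y - 1) = 0. Division by zero is undefined, making this step invalid.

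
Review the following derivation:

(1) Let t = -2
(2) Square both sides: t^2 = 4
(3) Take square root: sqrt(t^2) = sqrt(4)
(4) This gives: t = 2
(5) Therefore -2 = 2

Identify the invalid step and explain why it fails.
Step 4: This gives: t = 2

Step 4 incorrectly states that sqrt(t^2) = t. The correct identity is sqrt(t^2) = |t|. Since t = -2 < 0, we have sqrt(t^2) = |-2| = 2, not t = -2.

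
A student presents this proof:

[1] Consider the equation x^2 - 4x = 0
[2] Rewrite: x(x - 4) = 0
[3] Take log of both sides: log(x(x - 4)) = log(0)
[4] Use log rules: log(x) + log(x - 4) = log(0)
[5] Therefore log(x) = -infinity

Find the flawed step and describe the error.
Step 3: Take log of both sides: log(x(x - 4)) = log(0)

Step 3 takes the logarithm of both sides, resulting in log(0) on the right side. The logarithm is only defined for positive numbers; log(0) is undefined (approaches negative infinity). This operation is invalid.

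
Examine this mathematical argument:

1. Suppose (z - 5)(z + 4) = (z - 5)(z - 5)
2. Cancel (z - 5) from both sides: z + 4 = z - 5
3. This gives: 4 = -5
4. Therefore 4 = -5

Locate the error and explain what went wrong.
Step 2: Cancel (z - 5) from both sides: z + 4 = z - 5

Step 2 cancels (z - 5) from both sides. This is only valid if (z - 5) ≠ 0, i.e., z ≠ 5. When z = 5, both sides equal zero regardless of the other factors. The correct approach requires considering z = 5 as a separate case.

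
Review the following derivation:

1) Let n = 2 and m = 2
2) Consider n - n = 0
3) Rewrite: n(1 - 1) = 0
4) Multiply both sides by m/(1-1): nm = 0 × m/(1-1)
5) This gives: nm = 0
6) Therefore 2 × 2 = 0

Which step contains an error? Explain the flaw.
Step 4: Multiply both sides by m/(1-1): nm = 0 × m/(1-1)

Step 4 multiplies both sides by m/(1-1). However, 1-1 = 0, so this is multiplication by m/0, which is undefined. We cannot multiply by an undefined expression.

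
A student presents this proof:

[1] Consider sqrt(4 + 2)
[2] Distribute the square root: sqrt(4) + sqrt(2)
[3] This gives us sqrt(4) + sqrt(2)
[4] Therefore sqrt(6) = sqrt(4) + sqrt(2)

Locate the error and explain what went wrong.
Step 2: Distribute the square root: sqrt(4) + sqrt(2)

Step 2 incorrectly 'distributes' the square root over addition. The square root function does not distribute: sqrt(a + b) ≠ sqrt(a) + sqrt(b). In fact, sqrt(4 + 2) = sqrt(6) ≈ 2.4495, while sqrt(4) + sqrt(2) ≈ 3.4142.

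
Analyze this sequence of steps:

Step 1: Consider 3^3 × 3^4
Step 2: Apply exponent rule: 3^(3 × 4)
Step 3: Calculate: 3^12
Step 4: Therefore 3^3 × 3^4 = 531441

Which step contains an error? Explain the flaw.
Step 2: Apply exponent rule: 3^(3 × 4)

Step 2 incorrectly states that a^b × a^c = a^(b×c). The correct rule is a^b × a^c = a^(b+c). The actual value is 3^3 × 3^4 = 3^7 = 2187, not 3^12 = 531441.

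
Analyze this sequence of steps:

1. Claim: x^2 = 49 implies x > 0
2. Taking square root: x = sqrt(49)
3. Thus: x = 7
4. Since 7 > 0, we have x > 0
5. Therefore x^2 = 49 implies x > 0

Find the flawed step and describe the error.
Step 2: Taking square root: x = sqrt(49)

Step 2 takes the square root and assumes the positive root only. The equation x^2 = 49 actually has two solutions: x = 7 and x = -7. The proof silently assumes x > 0 without justification, then uses this assumption to conclude x > 0, which is circular. The counterexample x = -7 shows the claim is false.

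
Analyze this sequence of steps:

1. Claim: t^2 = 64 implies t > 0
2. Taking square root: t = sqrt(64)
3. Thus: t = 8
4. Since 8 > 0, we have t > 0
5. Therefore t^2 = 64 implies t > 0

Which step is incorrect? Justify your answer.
Step 2: Taking square root: t = sqrt(64)

Step 2 takes the square root and assumes the positive root only. The equation t^2 = 64 actually has two solutions: t = 8 and t = -8. The proof silently assumes t > 0 without justification, then uses this assumption to conclude t > 0, which is circular. The counterexample t = -8 shows the claim is false.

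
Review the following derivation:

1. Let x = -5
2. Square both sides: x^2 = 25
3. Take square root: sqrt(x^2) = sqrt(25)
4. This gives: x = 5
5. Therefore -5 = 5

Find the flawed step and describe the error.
Step 4: This gives: x = 5

Step 4 incorrectly states that sqrt(x^2) = x. The correct identity is sqrt(x^2) = |x|. Since x = -5 < 0, we have sqrt(x^2) = |-5| = 5, not x = -5.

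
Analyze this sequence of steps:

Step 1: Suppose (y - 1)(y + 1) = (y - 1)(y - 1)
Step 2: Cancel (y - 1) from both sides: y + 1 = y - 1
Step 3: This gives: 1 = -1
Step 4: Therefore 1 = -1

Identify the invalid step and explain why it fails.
Step 2: Cancel (y - 1) from both sides: y + 1 = y - 1

Step 2 cancels (y - 1) from both sides. This is only valid if (y - 1) ≠ 0, i.e., y ≠ 1. When y = 1, both sides equal zero regardless of the other factors. The correct approach requires considering y = 1 as a separate case.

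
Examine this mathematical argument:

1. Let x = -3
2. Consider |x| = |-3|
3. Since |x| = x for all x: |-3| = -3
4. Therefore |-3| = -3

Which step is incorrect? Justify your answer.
Step 3: Since |x| = x for all x: |-3| = -3

Step 3 incorrectly states that |x| = x for all x. The correct definition is |x| = x when x >= 0, and |x| = -x when x < 0. Since -3 < 0, we have |-3| = -(-3) = 3, not -3.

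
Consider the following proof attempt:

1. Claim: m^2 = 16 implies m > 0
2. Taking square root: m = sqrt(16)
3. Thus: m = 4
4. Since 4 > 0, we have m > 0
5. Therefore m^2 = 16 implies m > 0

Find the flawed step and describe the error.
Step 2: Taking square root: m = sqrt(16)

Step 2 takes the square root and assumes the positive root only. The equation m^2 = 16 actually has two solutions: m = 4 and m = -4. The proof silently assumes m > 0 without justification, then uses this assumption to conclude m > 0, which is circular. The counterexample m = -4 shows the claim is false.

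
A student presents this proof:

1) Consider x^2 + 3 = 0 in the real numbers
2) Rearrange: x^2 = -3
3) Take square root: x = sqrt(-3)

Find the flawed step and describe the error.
Step 3: Take square root: x = sqrt(-3)

Step 3 takes the square root of -3, which is negative. In the real number system, the square root of a negative number is undefined. The equation x^2 + 3 = 0 has no real solutions. Square roots of negative numbers only exist in the complex numbers.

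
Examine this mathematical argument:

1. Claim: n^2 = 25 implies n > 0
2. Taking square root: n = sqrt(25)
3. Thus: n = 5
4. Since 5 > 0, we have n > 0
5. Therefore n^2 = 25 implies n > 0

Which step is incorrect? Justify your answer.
Step 2: Taking square root: n = sqrt(25)

Step 2 takes the square root and assumes the positive root only. The equation n^2 = 25 actually has two solutions: n = 5 and n = -5. The proof silently assumes n > 0 without justification, then uses this assumption to conclude n > 0, which is circular. The counterexample n = -5 shows the claim is false.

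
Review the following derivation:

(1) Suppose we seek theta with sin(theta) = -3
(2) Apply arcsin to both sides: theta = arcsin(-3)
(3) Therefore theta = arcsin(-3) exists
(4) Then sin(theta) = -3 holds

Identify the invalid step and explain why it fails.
Step 2: Apply arcsin to both sides: theta = arcsin(-3)

Step 2 applies arcsin to -3. However, arcsin(x) is only defined for x in [-1, 1] because sin(theta) can only produce values in that range. Since |-3| > 1, arcsin(-3) is undefined. There is no angle whose sine equals -3.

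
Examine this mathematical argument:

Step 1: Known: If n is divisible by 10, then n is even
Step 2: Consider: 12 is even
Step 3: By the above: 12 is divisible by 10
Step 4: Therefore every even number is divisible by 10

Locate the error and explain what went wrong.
Step 3: By the above: 12 is divisible by 10

Step 3 commits the fallacy of affirming the consequent. The known fact 'divisible by 10 → even' does NOT imply 'even → divisible by 10'. That would be the converse, which is false. For example, 12 is even but 12 ÷ 10 = 1.20, which is not an integer.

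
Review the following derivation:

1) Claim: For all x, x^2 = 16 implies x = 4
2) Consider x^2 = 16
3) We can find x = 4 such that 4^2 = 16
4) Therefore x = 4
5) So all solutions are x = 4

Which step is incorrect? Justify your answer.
Step 4: Therefore x = 4

Step 4 incorrectly concludes that x = 4 is the only solution. The proof shows that x = 4 is A solution (existence), but does not show it is the ONLY solution (uniqueness). In fact, x = -4 is also a solution since (-4)^2 = 16. Finding one solution doesn't prove there are no others.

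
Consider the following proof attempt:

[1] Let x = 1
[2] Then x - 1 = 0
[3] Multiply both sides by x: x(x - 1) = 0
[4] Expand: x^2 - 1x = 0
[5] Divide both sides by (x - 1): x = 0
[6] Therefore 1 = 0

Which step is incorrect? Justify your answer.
Step 5: Divide both sides by (x - 1): x = 0

Step 5 divides both sides by (x - 1). However, since x = 1, we have (x - 1) = 0. Division by zero is undefined, making this step invalid.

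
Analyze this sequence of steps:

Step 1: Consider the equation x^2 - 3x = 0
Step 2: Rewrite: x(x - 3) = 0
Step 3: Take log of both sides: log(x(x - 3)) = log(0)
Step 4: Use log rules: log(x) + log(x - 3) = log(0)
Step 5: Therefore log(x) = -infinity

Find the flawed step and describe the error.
Step 3: Take log of both sides: log(x(x - 3)) = log(0)

Step 3 takes the logarithm of both sides, resulting in log(0) on the right side. The logarithm is only defined for positive numbers; log(0) is undefined (approaches negative infinity). This operation is invalid.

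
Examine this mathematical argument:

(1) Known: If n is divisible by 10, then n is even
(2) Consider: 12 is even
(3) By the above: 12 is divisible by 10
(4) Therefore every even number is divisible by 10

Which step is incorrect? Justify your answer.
Step 3: By the above: 12 is divisible by 10

Step 3 commits the fallacy of affirming the consequent. The known fact 'divisible by 10 → even' does NOT imply 'even → divisible by 10'. That would be the converse, which is false. For example, 12 is even but 12 ÷ 10 = 1.20, which is not an integer.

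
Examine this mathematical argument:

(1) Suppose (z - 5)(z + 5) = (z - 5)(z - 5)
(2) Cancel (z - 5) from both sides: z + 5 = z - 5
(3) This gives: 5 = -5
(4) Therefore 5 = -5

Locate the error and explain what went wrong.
Step 2: Cancel (z - 5) from both sides: z + 5 = z - 5

Step 2 cancels (z - 5) from both sides. This is only valid if (z - 5) ≠ 0, i.e., z ≠ 5. When z = 5, both sides equal zero regardless of the other factors. The correct approach requires considering z = 5 as a separate case.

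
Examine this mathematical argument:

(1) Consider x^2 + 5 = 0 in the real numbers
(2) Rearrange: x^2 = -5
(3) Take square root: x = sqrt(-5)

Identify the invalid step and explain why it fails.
Step 3: Take square root: x = sqrt(-5)

Step 3 takes the square root of -5, which is negative. In the real number system, the square root of a negative number is undefined. The equation x^2 + 5 = 0 has no real solutions. Square roots of negative numbers only exist in the complex numbers.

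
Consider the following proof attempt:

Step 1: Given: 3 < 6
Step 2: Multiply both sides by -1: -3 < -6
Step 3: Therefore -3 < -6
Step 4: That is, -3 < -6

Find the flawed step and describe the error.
Step 2: Multiply both sides by -1: -3 < -6

Step 2 multiplies both sides by -1 but fails to reverse the inequality sign. When multiplying (or dividing) an inequality by a negative number, the direction must be reversed. Since 3 < 6, we should get -3 > -6, i.e., -3 > -6.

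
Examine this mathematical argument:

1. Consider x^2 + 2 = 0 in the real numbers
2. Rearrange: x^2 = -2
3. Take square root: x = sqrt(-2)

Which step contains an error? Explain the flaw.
Step 3: Take square root: x = sqrt(-2)

Step 3 takes the square root of -2, which is negative. In the real number system, the square root of a negative number is undefined. The equation x^2 + 2 = 0 has no real solutions. Square roots of negative numbers only exist in the complex numbers.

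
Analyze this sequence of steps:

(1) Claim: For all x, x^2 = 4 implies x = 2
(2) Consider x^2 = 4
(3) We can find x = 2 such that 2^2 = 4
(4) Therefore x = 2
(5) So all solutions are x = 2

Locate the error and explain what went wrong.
Step 4: Therefore x = 2

Step 4 incorrectly concludes that x = 2 is the only solution. The proof shows that x = 2 is A solution (existence), but does not show it is the ONLY solution (uniqueness). In fact, x = -2 is also a solution since (-2)^2 = 4. Finding one solution doesn't prove there are no others.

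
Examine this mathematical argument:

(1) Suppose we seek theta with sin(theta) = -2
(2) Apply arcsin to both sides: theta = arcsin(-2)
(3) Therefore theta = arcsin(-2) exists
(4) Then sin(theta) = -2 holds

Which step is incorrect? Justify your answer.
Step 2: Apply arcsin to both sides: theta = arcsin(-2)

Step 2 applies arcsin to -2. However, arcsin(x) is only defined for x in [-1, 1] because sin(theta) can only produce values in that range. Since |-2| > 1, arcsin(-2) is undefined. There is no angle whose sine equals -2.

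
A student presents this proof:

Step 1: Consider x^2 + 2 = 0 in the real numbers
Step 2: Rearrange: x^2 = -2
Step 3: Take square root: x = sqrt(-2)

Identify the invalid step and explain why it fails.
Step 3: Take square root: x = sqrt(-2)

Step 3 takes the square root of -2, which is negative. In the real number system, the square root of a negative number is undefined. The equation x^2 + 2 = 0 has no real solutions. Square roots of negative numbers only exist in the complex numbers.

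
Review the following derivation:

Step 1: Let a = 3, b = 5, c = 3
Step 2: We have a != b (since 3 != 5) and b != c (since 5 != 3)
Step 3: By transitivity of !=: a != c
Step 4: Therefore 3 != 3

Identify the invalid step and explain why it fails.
Step 3: By transitivity of !=: a != c

Step 3 incorrectly applies transitivity to the '!=' relation. Transitivity states: if a R b and b R c, then a R c. However, '!=' is not transitive. Counterexample: 3 != 5 and 5 != 3, but 3 = 3 (both equal 3). Transitivity holds for relations like <, <=, =, but not for !=.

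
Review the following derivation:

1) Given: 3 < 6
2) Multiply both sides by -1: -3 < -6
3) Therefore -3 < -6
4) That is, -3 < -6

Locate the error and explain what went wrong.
Step 2: Multiply both sides by -1: -3 < -6

Step 2 multiplies both sides by -1 but fails to reverse the inequality sign. When multiplying (or dividing) an inequality by a negative number, the direction must be reversed. Since 3 < 6, we should get -3 > -6, i.e., -3 > -6.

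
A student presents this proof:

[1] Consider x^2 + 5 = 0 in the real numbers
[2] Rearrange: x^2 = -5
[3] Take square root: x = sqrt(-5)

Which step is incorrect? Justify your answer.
Step 3: Take square root: x = sqrt(-5)

Step 3 takes the square root of -5, which is negative. In the real number system, the square root of a negative number is undefined. The equation x^2 + 5 = 0 has no real solutions. Square roots of negative numbers only exist in the complex numbers.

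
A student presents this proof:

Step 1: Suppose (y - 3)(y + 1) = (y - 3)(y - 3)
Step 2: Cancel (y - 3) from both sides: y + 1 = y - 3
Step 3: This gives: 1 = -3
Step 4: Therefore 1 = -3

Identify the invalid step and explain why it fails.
Step 2: Cancel (y - 3) from both sides: y + 1 = y - 3

Step 2 cancels (y - 3) from both sides. This is only valid if (y - 3) ≠ 0, i.e., y ≠ 3. When y = 3, both sides equal zero regardless of the other factors. The correct approach requires considering y = 3 as a separate case.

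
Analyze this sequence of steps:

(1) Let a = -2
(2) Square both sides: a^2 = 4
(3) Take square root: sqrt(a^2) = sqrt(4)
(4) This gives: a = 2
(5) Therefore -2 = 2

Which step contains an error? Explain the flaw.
Step 4: This gives: a = 2

Step 4 incorrectly states that sqrt(a^2) = a. The correct identity is sqrt(a^2) = |a|. Since a = -2 < 0, we have sqrt(a^2) = |-2| = 2, not a = -2.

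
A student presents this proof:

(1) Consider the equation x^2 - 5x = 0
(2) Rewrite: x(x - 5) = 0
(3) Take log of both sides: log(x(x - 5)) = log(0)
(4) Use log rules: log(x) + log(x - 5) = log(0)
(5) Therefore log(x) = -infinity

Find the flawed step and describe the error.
Step 3: Take log of both sides: log(x(x - 5)) = log(0)

Step 3 takes the logarithm of both sides, resulting in log(0) on the right side. The logarithm is only defined for positive numbers; log(0) is undefined (approaches negative infinity). This operation is invalid.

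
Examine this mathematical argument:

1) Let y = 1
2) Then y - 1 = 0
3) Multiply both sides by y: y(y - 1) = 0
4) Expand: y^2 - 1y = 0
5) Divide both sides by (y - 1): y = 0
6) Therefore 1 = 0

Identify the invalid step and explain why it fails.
Step 5: Divide both sides by (y - 1): y = 0

Step 5 divides both sides by (y - 1). However, since y = 1, we have (y - 1) = 0. Division by zero is undefined, making this step invalid.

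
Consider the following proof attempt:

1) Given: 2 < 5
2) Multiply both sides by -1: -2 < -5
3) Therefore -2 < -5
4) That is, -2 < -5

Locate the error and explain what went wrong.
Step 2: Multiply both sides by -1: -2 < -5

Step 2 multiplies both sides by -1 but fails to reverse the inequality sign. When multiplying (or dividing) an inequality by a negative number, the direction must be reversed. Since 2 < 5, we should get -2 > -5, i.e., -2 > -5.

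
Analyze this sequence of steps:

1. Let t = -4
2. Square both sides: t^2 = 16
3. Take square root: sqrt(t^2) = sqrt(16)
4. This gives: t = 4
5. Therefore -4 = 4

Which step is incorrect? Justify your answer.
Step 4: This gives: t = 4

Step 4 incorrectly states that sqrt(t^2) = t. The correct identity is sqrt(t^2) = |t|. Since t = -4 < 0, we have sqrt(t^2) = |-4| = 4, not t = -4.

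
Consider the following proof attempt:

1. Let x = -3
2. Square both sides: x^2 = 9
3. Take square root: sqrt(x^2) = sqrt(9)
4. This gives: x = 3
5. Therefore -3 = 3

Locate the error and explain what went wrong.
Step 4: This gives: x = 3

Step 4 incorrectly states that sqrt(x^2) = x. The correct identity is sqrt(x^2) = |x|. Since x = -3 < 0, we have sqrt(x^2) = |-3| = 3, not x = -3.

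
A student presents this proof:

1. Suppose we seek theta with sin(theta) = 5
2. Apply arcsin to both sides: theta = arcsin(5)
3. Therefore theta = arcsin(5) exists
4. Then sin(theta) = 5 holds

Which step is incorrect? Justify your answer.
Step 2: Apply arcsin to both sides: theta = arcsin(5)

Step 2 applies arcsin to 5. However, arcsin(x) is only defined for x in [-1, 1] because sin(theta) can only produce values in that range. Since |5| > 1, arcsin(5) is undefined. There is no angle whose sine equals 5.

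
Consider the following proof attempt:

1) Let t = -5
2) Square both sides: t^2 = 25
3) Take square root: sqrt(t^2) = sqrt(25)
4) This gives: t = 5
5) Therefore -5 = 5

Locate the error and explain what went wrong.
Step 4: This gives: t = 5

Step 4 incorrectly states that sqrt(t^2) = t. The correct identity is sqrt(t^2) = |t|. Since t = -5 < 0, we have sqrt(t^2) = |-5| = 5, not t = -5.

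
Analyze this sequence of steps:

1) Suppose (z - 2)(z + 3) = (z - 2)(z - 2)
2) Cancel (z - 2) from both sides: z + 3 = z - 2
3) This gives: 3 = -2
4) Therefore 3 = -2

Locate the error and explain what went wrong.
Step 2: Cancel (z - 2) from both sides: z + 3 = z - 2

Step 2 cancels (z - 2) from both sides. This is only valid if (z - 2) ≠ 0, i.e., z ≠ 2. When z = 2, both sides equal zero regardless of the other factors. The correct approach requires considering z = 2 as a separate case.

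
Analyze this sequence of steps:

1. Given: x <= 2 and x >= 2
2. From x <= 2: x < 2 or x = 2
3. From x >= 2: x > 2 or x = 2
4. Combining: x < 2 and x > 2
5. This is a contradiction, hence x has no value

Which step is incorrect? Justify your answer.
Step 4: Combining: x < 2 and x > 2

Step 4 incorrectly combines the conditions. From x <= 2 and x >= 2, the intersection is x = 2. The error treats the 'or' cases as 'and' requirements. The correct conclusion is that x = 2 is the unique solution, not that no solution exists.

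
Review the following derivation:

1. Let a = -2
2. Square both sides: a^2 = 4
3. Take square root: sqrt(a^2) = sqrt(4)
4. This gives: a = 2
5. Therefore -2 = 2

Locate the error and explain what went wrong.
Step 4: This gives: a = 2

Step 4 incorrectly states that sqrt(a^2) = a. The correct identity is sqrt(a^2) = |a|. Since a = -2 < 0, we have sqrt(a^2) = |-2| = 2, not a = -2.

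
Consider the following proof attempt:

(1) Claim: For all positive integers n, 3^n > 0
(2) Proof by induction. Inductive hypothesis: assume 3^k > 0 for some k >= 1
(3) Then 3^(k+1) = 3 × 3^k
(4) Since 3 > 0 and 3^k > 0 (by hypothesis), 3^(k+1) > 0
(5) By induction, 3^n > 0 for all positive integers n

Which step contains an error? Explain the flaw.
Step 5: By induction, 3^n > 0 for all positive integers n

Step 5 concludes the proof by induction, but no base case was ever established. A valid induction proof requires: (1) a base case proving 3^1 > 0, and (2) an inductive step showing IF 3^k > 0 THEN 3^(k+1) > 0. Steps 2-4 correctly establish the inductive step, but without the base case the conclusion in step 5 does not follow.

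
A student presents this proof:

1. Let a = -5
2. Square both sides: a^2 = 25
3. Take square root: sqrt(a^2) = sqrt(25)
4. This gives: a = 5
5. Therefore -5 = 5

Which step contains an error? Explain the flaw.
Step 4: This gives: a = 5

Step 4 incorrectly states that sqrt(a^2) = a. The correct identity is sqrt(a^2) = |a|. Since a = -5 < 0, we have sqrt(a^2) = |-5| = 5, not a = -5.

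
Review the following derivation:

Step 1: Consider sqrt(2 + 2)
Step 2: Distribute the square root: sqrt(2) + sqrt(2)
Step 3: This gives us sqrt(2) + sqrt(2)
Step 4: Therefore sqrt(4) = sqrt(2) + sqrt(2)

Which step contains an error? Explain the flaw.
Step 2: Distribute the square root: sqrt(2) + sqrt(2)

Step 2 incorrectly 'distributes' the square root over addition. The square root function does not distribute: sqrt(a + b) ≠ sqrt(a) + sqrt(b). In fact, sqrt(2 + 2) = sqrt(4) ≈ 2.0000, while sqrt(2) + sqrt(2) ≈ 2.8284.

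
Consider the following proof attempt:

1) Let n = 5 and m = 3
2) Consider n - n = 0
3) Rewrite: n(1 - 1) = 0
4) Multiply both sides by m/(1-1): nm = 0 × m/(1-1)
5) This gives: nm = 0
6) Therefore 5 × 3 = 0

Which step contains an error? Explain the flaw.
Step 4: Multiply both sides by m/(1-1): nm = 0 × m/(1-1)

Step 4 multiplies both sides by m/(1-1). However, 1-1 = 0, so this is multiplication by m/0, which is undefined. We cannot multiply by an undefined expression.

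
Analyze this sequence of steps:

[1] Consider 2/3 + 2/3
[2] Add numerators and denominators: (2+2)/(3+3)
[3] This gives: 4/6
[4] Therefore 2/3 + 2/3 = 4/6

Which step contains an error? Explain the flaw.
Step 2: Add numerators and denominators: (2+2)/(3+3)

Step 2 incorrectly adds fractions by separately adding numerators and denominators. This is wrong. The correct method requires a common denominator: 2/3 + 2/3 = (2×3 + 2×3)/(3×3) = 12/9 = 4/3. The method used gives 4/6, which is different.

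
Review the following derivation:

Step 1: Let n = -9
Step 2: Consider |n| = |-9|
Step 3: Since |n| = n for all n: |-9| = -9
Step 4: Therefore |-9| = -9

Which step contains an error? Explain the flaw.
Step 3: Since |n| = n for all n: |-9| = -9

Step 3 incorrectly states that |n| = n for all n. The correct definition is |n| = n when n >= 0, and |n| = -n when n < 0. Since -9 < 0, we have |-9| = -(-9) = 9, not -9.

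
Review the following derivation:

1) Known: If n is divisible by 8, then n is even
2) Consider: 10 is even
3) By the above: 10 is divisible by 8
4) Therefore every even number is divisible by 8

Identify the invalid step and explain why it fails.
Step 3: By the above: 10 is divisible by 8

Step 3 commits the fallacy of affirming the consequent. The known fact 'divisible by 8 → even' does NOT imply 'even → divisible by 8'. That would be the converse, which is false. For example, 10 is even but 10 ÷ 8 = 1.25, which is not an integer.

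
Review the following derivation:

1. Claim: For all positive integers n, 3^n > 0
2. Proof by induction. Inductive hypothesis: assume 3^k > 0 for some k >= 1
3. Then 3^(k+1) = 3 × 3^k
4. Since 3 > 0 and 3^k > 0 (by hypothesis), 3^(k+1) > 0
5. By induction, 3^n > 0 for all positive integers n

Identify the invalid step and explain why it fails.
Step 5: By induction, 3^n > 0 for all positive integers n

Step 5 concludes the proof by induction, but no base case was ever established. A valid induction proof requires: (1) a base case proving 3^1 > 0, and (2) an inductive step showing IF 3^k > 0 THEN 3^(k+1) > 0. Steps 2-4 correctly establish the inductive step, but without the base case the conclusion in step 5 does not follow.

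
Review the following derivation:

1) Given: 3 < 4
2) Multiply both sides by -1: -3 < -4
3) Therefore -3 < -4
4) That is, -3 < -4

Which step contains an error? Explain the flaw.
Step 2: Multiply both sides by -1: -3 < -4

Step 2 multiplies both sides by -1 but fails to reverse the inequality sign. When multiplying (or dividing) an inequality by a negative number, the direction must be reversed. Since 3 < 4, we should get -3 > -4, i.e., -3 > -4.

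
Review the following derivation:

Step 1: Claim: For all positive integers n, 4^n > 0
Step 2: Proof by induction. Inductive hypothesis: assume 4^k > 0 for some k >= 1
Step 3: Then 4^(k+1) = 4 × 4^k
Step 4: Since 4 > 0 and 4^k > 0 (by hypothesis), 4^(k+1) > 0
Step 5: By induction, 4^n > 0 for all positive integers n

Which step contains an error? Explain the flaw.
Step 5: By induction, 4^n > 0 for all positive integers n

Step 5 concludes the proof by induction, but no base case was ever established. A valid induction proof requires: (1) a base case proving 4^1 > 0, and (2) an inductive step showing IF 4^k > 0 THEN 4^(k+1) > 0. Steps 2-4 correctly establish the inductive step, but without the base case the conclusion in step 5 does not follow.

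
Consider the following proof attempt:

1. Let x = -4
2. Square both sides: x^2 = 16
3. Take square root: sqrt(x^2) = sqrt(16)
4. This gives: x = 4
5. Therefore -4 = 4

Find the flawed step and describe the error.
Step 4: This gives: x = 4

Step 4 incorrectly states that sqrt(x^2) = x. The correct identity is sqrt(x^2) = |x|. Since x = -4 < 0, we have sqrt(x^2) = |-4| = 4, not x = -4.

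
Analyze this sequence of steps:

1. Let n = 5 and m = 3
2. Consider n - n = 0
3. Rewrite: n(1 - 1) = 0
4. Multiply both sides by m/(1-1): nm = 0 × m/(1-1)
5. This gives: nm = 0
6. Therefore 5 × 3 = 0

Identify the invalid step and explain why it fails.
Step 4: Multiply both sides by m/(1-1): nm = 0 × m/(1-1)

Step 4 multiplies both sides by m/(1-1). However, 1-1 = 0, so this is multiplication by m/0, which is undefined. We cannot multiply by an undefined expression.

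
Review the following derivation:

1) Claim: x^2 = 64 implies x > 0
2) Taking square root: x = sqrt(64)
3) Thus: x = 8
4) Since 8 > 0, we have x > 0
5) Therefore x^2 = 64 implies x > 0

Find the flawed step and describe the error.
Step 2: Taking square root: x = sqrt(64)

Step 2 takes the square root and assumes the positive root only. The equation x^2 = 64 actually has two solutions: x = 8 and x = -8. The proof silently assumes x > 0 without justification, then uses this assumption to conclude x > 0, which is circular. The counterexample x = -8 shows the claim is false.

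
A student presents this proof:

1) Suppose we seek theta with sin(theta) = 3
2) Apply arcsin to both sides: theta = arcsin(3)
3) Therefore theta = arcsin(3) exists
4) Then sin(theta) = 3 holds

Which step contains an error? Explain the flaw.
Step 2: Apply arcsin to both sides: theta = arcsin(3)

Step 2 applies arcsin to 3. However, arcsin(x) is only defined for x in [-1, 1] because sin(theta) can only produce values in that range. Since |3| > 1, arcsin(3) is undefined. There is no angle whose sine equals 3.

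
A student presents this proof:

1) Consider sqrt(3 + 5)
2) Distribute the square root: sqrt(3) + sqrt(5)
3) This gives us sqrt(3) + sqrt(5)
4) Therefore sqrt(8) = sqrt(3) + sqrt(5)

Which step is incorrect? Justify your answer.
Step 2: Distribute the square root: sqrt(3) + sqrt(5)

Step 2 incorrectly 'distributes' the square root over addition. The square root function does not distribute: sqrt(a + b) ≠ sqrt(a) + sqrt(b). In fact, sqrt(3 + 5) = sqrt(8) ≈ 2.8284, while sqrt(3) + sqrt(5) ≈ 3.9681.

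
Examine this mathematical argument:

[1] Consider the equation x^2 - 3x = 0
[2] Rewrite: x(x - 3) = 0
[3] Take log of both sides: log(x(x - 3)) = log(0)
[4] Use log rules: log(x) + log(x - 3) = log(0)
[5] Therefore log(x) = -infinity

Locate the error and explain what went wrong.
Step 3: Take log of both sides: log(x(x - 3)) = log(0)

Step 3 takes the logarithm of both sides, resulting in log(0) on the right side. The logarithm is only defined for positive numbers; log(0) is undefined (approaches negative infinity). This operation is invalid.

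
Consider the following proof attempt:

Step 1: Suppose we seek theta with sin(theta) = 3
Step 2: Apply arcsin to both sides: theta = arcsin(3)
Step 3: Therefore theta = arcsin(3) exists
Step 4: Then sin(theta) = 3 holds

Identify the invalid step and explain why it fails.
Step 2: Apply arcsin to both sides: theta = arcsin(3)

Step 2 applies arcsin to 3. However, arcsin(x) is only defined for x in [-1, 1] because sin(theta) can only produce values in that range. Since |3| > 1, arcsin(3) is undefined. There is no angle whose sine equals 3.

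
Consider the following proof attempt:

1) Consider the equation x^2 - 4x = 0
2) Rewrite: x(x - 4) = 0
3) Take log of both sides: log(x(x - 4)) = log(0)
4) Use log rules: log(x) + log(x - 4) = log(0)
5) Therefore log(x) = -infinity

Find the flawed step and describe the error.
Step 3: Take log of both sides: log(x(x - 4)) = log(0)

Step 3 takes the logarithm of both sides, resulting in log(0) on the right side. The logarithm is only defined for positive numbers; log(0) is undefined (approaches negative infinity). This operation is invalid.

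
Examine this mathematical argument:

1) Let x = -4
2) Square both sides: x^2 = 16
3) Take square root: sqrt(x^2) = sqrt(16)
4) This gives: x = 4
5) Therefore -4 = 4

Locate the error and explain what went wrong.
Step 4: This gives: x = 4

Step 4 incorrectly states that sqrt(x^2) = x. The correct identity is sqrt(x^2) = |x|. Since x = -4 < 0, we have sqrt(x^2) = |-4| = 4, not x = -4.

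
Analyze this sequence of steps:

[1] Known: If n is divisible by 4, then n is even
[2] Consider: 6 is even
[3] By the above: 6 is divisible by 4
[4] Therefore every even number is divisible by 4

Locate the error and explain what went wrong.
Step 3: By the above: 6 is divisible by 4

Step 3 commits the fallacy of affirming the consequent. The known fact 'divisible by 4 → even' does NOT imply 'even → divisible by 4'. That would be the converse, which is false. For example, 6 is even but 6 ÷ 4 = 1.50, which is not an integer.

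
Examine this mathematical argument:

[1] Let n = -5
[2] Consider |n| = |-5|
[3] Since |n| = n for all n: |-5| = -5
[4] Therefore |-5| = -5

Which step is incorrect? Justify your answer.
Step 3: Since |n| = n for all n: |-5| = -5

Step 3 incorrectly states that |n| = n for all n. The correct definition is |n| = n when n >= 0, and |n| = -n when n < 0. Since -5 < 0, we have |-5| = -(-5) = 5, not -5.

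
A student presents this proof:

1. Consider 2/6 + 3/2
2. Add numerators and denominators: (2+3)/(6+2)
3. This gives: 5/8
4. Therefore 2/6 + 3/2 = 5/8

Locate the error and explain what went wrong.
Step 2: Add numerators and denominators: (2+3)/(6+2)

Step 2 incorrectly adds fractions by separately adding numerators and denominators. This is wrong. The correct method requires a common denominator: 2/6 + 3/2 = (2×2 + 3×6)/(6×2) = 22/12 = 11/6. The method used gives 5/8, which is different.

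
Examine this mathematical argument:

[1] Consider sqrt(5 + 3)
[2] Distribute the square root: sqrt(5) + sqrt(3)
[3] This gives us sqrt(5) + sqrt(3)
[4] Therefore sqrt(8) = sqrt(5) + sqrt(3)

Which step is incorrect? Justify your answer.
Step 2: Distribute the square root: sqrt(5) + sqrt(3)

Step 2 incorrectly 'distributes' the square root over addition. The square root function does not distribute: sqrt(a + b) ≠ sqrt(a) + sqrt(b). In fact, sqrt(5 + 3) = sqrt(8) ≈ 2.8284, while sqrt(5) + sqrt(3) ≈ 3.9681.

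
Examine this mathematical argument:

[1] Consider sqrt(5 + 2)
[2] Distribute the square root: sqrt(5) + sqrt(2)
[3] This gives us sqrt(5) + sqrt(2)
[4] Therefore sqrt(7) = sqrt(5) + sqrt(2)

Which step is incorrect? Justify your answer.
Step 2: Distribute the square root: sqrt(5) + sqrt(2)

Step 2 incorrectly 'distributes' the square root over addition. The square root function does not distribute: sqrt(a + b) ≠ sqrt(a) + sqrt(b). In fact, sqrt(5 + 2) = sqrt(7) ≈ 2.6458, while sqrt(5) + sqrt(2) ≈ 3.6503.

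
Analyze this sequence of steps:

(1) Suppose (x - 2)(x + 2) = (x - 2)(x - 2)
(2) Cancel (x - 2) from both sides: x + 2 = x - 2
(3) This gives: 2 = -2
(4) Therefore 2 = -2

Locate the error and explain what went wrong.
Step 2: Cancel (x - 2) from both sides: x + 2 = x - 2

Step 2 cancels (x - 2) from both sides. This is only valid if (x - 2) ≠ 0, i.e., x ≠ 2. When x = 2, both sides equal zero regardless of the other factors. The correct approach requires considering x = 2 as a separate case.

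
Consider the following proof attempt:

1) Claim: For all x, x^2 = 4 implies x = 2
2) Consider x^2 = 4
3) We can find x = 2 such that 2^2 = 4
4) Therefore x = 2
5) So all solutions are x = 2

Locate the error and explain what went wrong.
Step 4: Therefore x = 2

Step 4 incorrectly concludes that x = 2 is the only solution. The proof shows that x = 2 is A solution (existence), but does not show it is the ONLY solution (uniqueness). In fact, x = -2 is also a solution since (-2)^2 = 4. Finding one solution doesn't prove there are no others.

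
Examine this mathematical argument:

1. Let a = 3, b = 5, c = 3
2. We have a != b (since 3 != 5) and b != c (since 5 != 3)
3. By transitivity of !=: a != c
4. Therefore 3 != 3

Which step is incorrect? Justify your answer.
Step 3: By transitivity of !=: a != c

Step 3 incorrectly applies transitivity to the '!=' relation. Transitivity states: if a R b and b R c, then a R c. However, '!=' is not transitive. Counterexample: 3 != 5 and 5 != 3, but 3 = 3 (both equal 3). Transitivity holds for relations like <, <=, =, but not for !=.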